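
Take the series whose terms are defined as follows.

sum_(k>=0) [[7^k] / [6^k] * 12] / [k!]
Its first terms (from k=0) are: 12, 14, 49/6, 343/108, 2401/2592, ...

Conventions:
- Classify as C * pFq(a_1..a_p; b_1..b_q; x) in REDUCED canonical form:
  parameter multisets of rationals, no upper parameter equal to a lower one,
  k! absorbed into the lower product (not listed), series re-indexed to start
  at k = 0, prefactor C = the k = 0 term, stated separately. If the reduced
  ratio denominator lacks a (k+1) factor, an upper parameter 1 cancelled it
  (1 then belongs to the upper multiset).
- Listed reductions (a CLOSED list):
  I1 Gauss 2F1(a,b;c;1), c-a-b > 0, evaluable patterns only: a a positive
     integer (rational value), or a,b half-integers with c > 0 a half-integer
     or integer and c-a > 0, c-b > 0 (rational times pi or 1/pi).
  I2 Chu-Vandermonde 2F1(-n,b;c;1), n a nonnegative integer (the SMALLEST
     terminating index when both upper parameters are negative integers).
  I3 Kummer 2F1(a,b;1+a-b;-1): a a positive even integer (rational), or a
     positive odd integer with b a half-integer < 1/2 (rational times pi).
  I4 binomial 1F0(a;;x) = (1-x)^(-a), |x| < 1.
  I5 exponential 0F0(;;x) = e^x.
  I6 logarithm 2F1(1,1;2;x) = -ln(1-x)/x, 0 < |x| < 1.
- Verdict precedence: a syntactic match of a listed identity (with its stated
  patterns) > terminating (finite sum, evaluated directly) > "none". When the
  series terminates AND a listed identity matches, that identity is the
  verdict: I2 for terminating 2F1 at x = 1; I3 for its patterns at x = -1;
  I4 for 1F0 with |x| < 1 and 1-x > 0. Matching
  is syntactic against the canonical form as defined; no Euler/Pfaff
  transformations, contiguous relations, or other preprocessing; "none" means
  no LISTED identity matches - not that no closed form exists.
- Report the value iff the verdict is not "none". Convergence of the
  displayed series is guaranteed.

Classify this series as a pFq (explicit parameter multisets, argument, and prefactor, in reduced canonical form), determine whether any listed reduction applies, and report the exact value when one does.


Structural cue: with t_0 = 12, the two geometric factors (prefactor 12) combine into one argument.
Adjacent-term ratio: r(k) = (7/6) * 1 / [(k+1)] - poly over poly, x = (7/6) from leading terms; C = 12 at k = 0.

This is 12 * 0F0(-; -; 7/6) in reduced canonical form. Verdict (x = 7/6): the exponential series (I5) applies (the 0F0 exponential series at x = 7/6). Exact value: 12 * e^(7/6).


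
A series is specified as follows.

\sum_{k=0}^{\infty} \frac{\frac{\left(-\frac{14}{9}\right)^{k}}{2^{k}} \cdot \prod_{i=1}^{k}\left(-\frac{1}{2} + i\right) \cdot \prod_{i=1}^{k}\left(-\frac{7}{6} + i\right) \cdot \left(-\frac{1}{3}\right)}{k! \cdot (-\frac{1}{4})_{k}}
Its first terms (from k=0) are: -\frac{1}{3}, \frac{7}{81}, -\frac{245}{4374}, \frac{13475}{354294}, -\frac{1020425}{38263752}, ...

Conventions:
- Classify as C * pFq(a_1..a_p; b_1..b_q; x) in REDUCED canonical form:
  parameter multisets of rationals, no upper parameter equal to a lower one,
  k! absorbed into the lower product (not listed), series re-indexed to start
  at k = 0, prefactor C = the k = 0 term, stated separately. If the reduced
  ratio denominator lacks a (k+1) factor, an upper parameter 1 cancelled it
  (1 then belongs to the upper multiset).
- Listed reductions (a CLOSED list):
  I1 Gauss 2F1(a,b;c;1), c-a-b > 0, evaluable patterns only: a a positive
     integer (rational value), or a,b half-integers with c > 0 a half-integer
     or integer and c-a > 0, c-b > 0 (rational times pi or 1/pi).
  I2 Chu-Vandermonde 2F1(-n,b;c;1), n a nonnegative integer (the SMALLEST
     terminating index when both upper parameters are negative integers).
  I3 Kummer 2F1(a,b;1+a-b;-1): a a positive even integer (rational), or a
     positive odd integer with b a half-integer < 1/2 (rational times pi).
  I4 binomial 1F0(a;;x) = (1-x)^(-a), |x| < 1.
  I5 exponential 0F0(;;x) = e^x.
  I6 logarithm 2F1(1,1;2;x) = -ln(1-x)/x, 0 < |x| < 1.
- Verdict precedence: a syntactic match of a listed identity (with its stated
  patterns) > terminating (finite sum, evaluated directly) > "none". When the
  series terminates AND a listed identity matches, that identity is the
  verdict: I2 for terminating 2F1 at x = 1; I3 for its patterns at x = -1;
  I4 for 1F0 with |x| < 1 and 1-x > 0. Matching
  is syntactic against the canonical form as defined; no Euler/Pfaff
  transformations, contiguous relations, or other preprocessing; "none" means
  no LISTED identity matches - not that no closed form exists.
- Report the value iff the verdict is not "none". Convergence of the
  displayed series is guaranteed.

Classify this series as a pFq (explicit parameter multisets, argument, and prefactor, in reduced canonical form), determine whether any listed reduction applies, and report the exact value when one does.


At argument -\frac{7}{9}: a 2F1 with upper {-\frac{1}{6}, \frac{1}{2}}, lower {-\frac{1}{4}}, scaled by C = -\frac{1}{3}. Verdict: none - this 2F1 at x = -\frac{7}{9} matches no listed pattern, and upper {-\frac{1}{6}, \frac{1}{2}} holds no stopper.

Structural cue: from the first term -\frac{1}{3}: the two k-th powers (prefactor -1/3) combine into one argument.
Ratio: r(k) = -\frac{7}{9} * (k-\frac{1}{6}) (k+\frac{1}{2}) / [(k-\frac{1}{4}) (k+1)] - rational in k. x = -\frac{7}{9}; t_0 = -\frac{1}{3}; negate the roots.


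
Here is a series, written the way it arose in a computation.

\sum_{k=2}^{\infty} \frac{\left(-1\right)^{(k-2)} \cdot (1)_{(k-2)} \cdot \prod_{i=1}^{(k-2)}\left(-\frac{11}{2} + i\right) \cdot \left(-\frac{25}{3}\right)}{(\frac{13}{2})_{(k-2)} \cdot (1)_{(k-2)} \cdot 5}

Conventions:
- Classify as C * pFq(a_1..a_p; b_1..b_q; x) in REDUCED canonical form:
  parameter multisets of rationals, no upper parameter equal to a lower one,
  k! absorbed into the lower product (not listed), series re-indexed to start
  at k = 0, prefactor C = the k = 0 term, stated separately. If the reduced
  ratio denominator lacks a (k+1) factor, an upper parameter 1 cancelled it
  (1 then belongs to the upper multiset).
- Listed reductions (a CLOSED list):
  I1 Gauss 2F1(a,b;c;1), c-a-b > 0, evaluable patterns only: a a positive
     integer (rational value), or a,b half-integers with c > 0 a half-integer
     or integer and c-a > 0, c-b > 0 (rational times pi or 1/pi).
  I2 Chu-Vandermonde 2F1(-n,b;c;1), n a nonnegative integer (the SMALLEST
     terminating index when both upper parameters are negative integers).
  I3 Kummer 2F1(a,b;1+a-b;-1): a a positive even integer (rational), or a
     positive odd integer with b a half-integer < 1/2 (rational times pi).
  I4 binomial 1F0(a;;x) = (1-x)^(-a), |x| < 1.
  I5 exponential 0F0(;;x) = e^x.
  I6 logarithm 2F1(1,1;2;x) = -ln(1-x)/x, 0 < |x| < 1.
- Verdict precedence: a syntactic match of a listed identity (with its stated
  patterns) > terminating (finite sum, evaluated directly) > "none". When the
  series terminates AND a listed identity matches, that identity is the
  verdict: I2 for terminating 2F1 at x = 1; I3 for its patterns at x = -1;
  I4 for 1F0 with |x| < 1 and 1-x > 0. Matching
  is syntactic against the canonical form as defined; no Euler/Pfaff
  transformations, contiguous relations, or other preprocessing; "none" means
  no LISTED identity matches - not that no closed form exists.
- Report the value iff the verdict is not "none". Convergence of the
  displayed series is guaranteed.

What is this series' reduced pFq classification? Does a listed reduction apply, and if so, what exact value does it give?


With C = -\frac{5}{3}: the canonical form is 2F1(-\frac{9}{2}, 1; \frac{13}{2}; -1). Verdict at x = -1: Kummer's theorem (I3) matches (x = -1; c = \frac{13}{2} equals 1+a-b for upper {-\frac{9}{2}, 1}: listed pattern). Exact value: \left(-\frac{1155}{1024}\right) \cdot \pi.

Structural cue: x = -1 and the running product (C = -5/3, x = -1) telescopes to a rising factorial.
Consecutive-term ratio: r(k) = -1 * (k-\frac{9}{2}) (k+1) / [(k+\frac{13}{2}) (k+1)] - poly over poly, x = -1 from leading terms; C = -\frac{5}{3} at k = 0.


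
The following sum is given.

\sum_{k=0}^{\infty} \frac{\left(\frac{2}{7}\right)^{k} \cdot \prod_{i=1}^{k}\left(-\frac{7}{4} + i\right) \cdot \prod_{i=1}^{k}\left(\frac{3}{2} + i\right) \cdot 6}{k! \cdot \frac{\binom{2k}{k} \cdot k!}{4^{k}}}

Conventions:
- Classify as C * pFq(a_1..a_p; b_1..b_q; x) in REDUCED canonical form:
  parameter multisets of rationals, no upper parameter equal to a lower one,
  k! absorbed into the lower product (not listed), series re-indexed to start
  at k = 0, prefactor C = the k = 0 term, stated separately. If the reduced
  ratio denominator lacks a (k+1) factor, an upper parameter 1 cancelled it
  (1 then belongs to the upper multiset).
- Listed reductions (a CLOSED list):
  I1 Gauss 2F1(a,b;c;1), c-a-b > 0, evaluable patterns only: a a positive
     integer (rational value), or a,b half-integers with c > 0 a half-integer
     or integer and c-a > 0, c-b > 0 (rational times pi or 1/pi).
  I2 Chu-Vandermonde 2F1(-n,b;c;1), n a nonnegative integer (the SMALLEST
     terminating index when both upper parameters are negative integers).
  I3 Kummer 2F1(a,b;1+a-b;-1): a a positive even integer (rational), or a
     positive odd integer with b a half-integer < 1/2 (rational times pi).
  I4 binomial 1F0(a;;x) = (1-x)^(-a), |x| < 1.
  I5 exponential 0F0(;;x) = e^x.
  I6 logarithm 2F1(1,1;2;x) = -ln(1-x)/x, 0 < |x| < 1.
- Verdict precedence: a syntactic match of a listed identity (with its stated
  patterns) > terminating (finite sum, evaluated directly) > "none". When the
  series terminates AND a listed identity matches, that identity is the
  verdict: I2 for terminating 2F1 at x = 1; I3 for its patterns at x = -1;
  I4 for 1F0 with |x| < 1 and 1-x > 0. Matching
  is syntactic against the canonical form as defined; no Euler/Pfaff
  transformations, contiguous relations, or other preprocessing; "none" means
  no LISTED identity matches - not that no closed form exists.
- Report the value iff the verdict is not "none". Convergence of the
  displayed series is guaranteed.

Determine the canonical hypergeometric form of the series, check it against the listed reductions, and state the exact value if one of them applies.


First insight: from the first term 6: the running product (prefactor 6) telescopes to a rising factorial.
Consecutive-term ratio: r(k) = \frac{2}{7} * (k-\frac{3}{4}) (k+\frac{5}{2}) / [(k+\frac{1}{2}) (k+1)] - rational; roots negated = parameters, x = \frac{2}{7}, C = 6.

Reduced: x = \frac{2}{7}, 2F1, upper = {-\frac{3}{4}, \frac{5}{2}}, lower = {\frac{1}{2}}, C = 6. Verdict: none. A 2F1 with upper {-\frac{3}{4}, \frac{5}{2}} fits none of I1-I6 at x = \frac{2}{7}; the sum runs forever.


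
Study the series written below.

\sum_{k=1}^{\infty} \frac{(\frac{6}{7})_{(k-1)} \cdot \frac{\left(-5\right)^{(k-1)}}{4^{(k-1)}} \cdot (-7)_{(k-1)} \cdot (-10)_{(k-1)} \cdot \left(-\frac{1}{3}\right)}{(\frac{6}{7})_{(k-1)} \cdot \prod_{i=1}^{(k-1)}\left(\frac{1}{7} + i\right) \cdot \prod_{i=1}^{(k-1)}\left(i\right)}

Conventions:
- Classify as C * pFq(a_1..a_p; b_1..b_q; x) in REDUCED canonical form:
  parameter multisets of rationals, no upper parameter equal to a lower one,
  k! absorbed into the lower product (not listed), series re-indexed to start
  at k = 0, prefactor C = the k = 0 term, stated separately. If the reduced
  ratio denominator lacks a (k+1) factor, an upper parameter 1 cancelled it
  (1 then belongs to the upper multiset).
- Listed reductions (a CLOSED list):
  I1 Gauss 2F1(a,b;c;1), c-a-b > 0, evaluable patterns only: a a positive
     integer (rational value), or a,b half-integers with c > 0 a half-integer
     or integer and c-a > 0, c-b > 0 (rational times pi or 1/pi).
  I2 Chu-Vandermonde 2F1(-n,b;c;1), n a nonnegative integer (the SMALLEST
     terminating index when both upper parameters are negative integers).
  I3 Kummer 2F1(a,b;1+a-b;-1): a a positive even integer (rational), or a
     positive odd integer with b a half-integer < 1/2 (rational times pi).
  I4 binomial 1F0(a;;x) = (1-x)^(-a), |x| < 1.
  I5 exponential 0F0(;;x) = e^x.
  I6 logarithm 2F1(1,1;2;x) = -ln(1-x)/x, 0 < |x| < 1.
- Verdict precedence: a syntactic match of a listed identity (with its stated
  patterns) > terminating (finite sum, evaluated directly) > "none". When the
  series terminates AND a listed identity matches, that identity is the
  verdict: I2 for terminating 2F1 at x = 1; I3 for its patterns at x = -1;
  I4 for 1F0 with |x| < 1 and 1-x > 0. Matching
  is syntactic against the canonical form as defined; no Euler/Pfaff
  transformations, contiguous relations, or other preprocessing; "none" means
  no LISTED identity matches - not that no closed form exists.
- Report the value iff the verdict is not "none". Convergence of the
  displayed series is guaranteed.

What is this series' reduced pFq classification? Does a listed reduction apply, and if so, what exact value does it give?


Classification (C = -\frac{1}{3}): 2F1 with upper {-10, -7}, lower {\frac{8}{7}}, argument x = -\frac{5}{4}. Verdict: terminating - the sum ends at index 7 because -7 is a negative integer; exact evaluation follows. Value: -\frac{2324255251}{224739328}.

Structural cue: with t_0 = -\frac{1}{3}, the lower running product (C = -1/3) is a rising factorial.
Ratio: r(k) = -\frac{5}{4} * (k-10) (k-7) / [(k+\frac{8}{7}) (k+1)] - rational in k, leading ratio -\frac{5}{4}; with t_0 = -\frac{1}{3}, classification follows.


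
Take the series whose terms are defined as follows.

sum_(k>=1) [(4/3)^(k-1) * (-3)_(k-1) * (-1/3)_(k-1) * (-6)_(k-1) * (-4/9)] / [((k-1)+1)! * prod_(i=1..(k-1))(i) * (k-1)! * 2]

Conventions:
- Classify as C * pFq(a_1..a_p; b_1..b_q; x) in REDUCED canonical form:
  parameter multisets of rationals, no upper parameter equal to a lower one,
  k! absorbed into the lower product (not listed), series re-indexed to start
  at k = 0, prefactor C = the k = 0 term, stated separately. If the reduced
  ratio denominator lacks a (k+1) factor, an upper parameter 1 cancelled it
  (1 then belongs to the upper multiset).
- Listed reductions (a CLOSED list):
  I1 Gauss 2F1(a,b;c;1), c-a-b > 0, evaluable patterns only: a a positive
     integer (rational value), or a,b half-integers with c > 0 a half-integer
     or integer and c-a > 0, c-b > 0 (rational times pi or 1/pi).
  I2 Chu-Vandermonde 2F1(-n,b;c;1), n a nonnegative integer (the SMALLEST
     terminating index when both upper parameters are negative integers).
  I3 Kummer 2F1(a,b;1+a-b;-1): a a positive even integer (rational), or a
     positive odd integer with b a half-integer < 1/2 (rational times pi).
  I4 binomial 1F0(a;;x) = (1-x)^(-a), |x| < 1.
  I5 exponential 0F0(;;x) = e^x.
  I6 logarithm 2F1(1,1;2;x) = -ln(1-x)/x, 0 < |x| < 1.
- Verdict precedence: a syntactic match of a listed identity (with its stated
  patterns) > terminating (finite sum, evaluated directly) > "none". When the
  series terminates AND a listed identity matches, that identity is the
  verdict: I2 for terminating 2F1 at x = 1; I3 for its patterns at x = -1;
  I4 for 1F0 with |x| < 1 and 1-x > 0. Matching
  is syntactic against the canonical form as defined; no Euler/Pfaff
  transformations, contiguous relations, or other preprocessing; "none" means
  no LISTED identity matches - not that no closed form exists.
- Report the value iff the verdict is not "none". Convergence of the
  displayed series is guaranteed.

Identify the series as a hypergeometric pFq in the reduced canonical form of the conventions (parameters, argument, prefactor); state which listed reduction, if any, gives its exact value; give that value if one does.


x = 4/3 here; the reduced form reads 3F2, upper {-6, -3, -1/3}, lower {1, 2}, C = -2/9. Verdict: terminating - no listed pattern fits, but -3 in the upper list cuts the series at k = 3; direct evaluation. Hence: 29282/19683.

Key observation: from the first term -2/9: the lower running product (C = -2/9) is a rising factorial.
Adjacent-term ratio: r(k) = (4/3) * (k-6) (k-3) (k-1/3) / [(k+1) (k+2) (k+1)] - rational; roots negated = parameters, x = (4/3), C = -2/9.


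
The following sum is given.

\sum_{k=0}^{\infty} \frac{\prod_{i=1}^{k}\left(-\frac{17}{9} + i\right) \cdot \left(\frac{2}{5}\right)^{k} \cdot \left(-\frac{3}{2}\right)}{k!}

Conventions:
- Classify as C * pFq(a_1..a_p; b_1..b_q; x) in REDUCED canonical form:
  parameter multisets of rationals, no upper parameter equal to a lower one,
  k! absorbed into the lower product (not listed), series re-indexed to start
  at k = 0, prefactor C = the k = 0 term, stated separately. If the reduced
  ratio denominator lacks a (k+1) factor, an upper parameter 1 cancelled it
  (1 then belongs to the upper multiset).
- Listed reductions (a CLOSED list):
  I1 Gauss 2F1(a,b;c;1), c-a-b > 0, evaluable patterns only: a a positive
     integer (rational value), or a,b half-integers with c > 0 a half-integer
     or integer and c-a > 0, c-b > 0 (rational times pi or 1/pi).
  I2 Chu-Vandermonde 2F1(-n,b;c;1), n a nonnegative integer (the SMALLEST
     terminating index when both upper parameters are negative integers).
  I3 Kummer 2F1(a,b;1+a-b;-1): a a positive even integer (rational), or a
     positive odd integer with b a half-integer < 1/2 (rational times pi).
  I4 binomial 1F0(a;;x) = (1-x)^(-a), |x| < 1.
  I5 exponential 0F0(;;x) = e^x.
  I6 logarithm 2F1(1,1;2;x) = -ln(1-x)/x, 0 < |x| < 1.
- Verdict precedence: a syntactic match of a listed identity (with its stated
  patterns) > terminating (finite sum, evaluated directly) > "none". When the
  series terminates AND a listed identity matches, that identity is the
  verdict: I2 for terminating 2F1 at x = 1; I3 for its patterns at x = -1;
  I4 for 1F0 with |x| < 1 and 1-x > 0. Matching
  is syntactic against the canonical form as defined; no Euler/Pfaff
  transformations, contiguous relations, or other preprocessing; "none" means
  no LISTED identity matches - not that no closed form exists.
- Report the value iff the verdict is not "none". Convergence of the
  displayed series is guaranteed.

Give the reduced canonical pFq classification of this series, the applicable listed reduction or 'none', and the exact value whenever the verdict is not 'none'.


With C = -\frac{3}{2}: the canonical form is 1F0(-\frac{8}{9}; -; \frac{2}{5}). Verdict: the binomial series (I4) fires (the 1F0 binomial series: exponent 8/9, x = \frac{2}{5}). Value: \left(-\frac{3}{2}\right) \cdot \left(\frac{3}{5}\right)^{\frac{8}{9}}.

Structural cue: from the first term -\frac{3}{2}: the running product (C = -3/2) telescopes to a rising factorial.
Step ratio: r(k) = \frac{2}{5} * (k-\frac{8}{9}) / [(k+1)] - poly over poly, x = \frac{2}{5} from leading terms; C = -\frac{3}{2} at k = 0.


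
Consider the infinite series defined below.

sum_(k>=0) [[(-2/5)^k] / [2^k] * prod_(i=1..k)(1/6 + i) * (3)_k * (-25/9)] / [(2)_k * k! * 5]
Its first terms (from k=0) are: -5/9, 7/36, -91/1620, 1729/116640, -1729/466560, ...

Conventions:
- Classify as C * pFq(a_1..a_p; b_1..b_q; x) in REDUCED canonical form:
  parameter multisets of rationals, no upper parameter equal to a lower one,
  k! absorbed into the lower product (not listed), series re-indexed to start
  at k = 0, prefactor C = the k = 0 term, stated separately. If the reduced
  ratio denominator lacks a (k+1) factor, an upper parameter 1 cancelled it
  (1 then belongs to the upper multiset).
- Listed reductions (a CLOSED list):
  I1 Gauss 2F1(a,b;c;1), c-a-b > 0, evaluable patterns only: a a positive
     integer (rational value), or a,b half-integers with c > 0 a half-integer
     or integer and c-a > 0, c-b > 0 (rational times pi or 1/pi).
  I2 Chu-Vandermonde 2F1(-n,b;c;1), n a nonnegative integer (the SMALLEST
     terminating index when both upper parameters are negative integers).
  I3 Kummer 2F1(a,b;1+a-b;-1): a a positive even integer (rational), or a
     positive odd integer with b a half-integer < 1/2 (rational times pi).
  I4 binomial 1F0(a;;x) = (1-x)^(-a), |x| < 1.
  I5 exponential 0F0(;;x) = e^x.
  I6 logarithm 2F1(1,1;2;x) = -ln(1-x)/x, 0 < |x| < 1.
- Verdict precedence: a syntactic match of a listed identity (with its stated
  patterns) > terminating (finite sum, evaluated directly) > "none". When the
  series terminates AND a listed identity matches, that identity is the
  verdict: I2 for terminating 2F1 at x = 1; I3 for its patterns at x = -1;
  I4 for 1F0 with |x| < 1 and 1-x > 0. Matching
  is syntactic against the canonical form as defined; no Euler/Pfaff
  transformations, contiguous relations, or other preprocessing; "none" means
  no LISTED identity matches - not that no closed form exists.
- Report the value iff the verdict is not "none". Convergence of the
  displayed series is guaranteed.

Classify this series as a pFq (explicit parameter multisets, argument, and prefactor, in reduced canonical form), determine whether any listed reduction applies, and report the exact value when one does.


Reduced: x = -1/5, 2F1, upper = {7/6, 3}, lower = {2}, C = -5/9. Verdict: none - at argument -1/5 the multisets {7/6, 3} ; {2} match no listed identity.

Key observation: from the first term -5/9: the constant factors (C = -5/9) combine into one prefactor.
Consecutive-term ratio: r(k) = (-1/5) * (k+7/6) (k+3) / [(k+2) (k+1)] - rational; roots negated = parameters, x = (-1/5), C = -5/9.


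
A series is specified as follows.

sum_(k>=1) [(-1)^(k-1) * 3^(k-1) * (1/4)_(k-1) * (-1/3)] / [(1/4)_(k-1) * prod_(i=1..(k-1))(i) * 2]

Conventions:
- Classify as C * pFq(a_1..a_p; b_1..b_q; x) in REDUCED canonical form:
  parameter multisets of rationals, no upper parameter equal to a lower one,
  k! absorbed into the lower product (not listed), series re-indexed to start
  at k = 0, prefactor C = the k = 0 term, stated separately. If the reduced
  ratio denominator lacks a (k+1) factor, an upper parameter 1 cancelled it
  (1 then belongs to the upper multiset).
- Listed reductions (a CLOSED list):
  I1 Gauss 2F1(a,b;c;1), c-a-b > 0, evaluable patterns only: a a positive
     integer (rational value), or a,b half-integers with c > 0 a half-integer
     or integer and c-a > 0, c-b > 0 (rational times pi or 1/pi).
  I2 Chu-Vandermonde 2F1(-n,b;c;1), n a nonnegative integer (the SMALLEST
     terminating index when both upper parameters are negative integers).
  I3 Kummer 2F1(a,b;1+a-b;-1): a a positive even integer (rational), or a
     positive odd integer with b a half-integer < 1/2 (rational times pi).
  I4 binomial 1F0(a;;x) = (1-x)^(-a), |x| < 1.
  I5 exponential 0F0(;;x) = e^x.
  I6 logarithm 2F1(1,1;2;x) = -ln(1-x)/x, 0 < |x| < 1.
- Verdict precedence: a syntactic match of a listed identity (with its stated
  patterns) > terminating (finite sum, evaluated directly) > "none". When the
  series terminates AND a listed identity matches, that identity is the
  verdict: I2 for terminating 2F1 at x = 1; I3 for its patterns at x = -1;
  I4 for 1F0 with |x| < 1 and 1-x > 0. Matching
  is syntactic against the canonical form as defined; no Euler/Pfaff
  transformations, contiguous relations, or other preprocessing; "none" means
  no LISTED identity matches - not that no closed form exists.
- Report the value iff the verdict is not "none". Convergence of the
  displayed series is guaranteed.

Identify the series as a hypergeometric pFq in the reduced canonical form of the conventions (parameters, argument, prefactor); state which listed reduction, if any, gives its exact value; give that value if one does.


x = -3 here; the reduced form reads 0F0, upper {-}, lower {-}, C = -1/6. Verdict (x = -3): exponential (I5) applies (the 0F0 exponential series at x = -3). Hence: (-1/6) * e^(-3).

Structural cue: with t_0 = -1/6, the (-1)^k factor (C = -1/6, x = -3) folds into the argument's sign.
Step ratio: r(k) = (-3) * 1 / [(k+1)] ; factor over Q: parameters, x = (-3), and C = -1/6.


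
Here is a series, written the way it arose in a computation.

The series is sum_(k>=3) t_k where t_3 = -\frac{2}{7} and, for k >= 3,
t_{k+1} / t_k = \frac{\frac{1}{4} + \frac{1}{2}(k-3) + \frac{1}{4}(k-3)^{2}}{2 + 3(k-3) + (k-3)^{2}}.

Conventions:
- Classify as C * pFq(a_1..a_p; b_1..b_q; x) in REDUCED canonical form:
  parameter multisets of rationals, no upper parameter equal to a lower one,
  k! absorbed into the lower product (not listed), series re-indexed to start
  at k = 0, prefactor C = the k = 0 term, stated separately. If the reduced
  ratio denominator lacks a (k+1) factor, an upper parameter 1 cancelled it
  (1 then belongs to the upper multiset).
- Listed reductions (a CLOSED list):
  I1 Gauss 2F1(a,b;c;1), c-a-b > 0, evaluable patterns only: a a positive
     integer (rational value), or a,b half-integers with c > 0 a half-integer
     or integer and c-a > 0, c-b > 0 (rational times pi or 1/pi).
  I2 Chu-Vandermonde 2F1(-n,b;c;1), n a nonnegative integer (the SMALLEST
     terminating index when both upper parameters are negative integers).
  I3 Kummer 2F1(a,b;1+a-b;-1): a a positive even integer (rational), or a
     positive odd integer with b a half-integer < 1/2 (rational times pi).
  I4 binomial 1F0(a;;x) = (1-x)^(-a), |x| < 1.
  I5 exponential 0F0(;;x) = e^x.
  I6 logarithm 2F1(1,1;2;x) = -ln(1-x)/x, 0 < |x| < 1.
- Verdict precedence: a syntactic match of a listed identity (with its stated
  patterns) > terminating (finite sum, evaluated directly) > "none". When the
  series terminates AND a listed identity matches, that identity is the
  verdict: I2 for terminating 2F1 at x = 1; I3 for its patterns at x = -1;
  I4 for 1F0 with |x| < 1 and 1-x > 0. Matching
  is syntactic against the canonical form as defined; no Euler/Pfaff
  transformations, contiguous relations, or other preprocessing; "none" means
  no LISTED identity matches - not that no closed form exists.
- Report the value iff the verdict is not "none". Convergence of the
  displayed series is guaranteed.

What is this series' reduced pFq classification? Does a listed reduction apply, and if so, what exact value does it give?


Reduced: x = \frac{1}{4}, 2F1, upper = {1, 1}, lower = {2}, C = -\frac{2}{7}. Verdict: logarithm (I6) matches (the logarithm: parameters (1,1;2), x = \frac{1}{4}). Value: \frac{8}{7} \cdot \ln\left(\frac{3}{4}\right).

Structural cue: t_0 being -\frac{2}{7}, factor the ratio over Q (C = -2/7, x = 1/4): negated roots = parameters.
Consecutive-term ratio: r(k) = \frac{1}{4} * (k+1) (k+1) / [(k+2) (k+1)] - rational; roots negated = parameters, x = \frac{1}{4}, C = -\frac{2}{7}.


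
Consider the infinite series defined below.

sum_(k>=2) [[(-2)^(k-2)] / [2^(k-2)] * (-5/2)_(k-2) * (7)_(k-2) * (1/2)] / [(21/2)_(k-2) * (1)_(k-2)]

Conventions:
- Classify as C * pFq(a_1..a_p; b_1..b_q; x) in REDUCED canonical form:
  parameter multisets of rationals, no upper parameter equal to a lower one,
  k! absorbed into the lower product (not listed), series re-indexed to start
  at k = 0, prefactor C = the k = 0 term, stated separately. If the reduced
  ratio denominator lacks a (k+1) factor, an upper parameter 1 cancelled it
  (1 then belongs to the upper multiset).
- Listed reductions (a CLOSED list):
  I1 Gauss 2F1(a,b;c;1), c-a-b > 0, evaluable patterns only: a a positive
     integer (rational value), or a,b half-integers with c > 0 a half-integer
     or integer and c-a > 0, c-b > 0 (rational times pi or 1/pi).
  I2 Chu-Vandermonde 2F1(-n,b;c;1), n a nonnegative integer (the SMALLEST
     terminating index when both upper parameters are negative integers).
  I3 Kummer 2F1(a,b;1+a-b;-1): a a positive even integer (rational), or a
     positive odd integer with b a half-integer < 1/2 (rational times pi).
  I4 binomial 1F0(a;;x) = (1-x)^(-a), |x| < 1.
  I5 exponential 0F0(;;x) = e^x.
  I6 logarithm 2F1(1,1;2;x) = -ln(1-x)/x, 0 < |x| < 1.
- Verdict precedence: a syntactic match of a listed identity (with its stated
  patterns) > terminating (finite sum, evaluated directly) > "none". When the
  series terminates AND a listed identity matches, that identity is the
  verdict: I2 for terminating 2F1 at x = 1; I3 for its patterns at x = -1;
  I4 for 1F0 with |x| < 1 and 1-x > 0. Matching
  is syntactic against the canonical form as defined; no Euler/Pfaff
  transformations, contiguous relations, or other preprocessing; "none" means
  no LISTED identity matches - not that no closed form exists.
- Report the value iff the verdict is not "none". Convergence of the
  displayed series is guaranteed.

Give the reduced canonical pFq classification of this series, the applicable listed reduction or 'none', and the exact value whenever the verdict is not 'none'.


Key step: with t_0 = 1/2, (1)_k (prefactor 1/2) is k! itself.
Term ratio: r(k) = (-1) * (k-5/2) (k+7) / [(k+21/2) (k+1)] - rational in k, leading ratio (-1); with t_0 = 1/2, classification follows.

With C = 1/2: the canonical form is 2F1(-5/2, 7; 21/2; -1). Verdict (x = -1): Kummer's theorem (I3) applies (x = -1; c = 21/2 equals 1+a-b for upper {-5/2, 7}: listed pattern). Sum: (4849845/8388608) * pi.


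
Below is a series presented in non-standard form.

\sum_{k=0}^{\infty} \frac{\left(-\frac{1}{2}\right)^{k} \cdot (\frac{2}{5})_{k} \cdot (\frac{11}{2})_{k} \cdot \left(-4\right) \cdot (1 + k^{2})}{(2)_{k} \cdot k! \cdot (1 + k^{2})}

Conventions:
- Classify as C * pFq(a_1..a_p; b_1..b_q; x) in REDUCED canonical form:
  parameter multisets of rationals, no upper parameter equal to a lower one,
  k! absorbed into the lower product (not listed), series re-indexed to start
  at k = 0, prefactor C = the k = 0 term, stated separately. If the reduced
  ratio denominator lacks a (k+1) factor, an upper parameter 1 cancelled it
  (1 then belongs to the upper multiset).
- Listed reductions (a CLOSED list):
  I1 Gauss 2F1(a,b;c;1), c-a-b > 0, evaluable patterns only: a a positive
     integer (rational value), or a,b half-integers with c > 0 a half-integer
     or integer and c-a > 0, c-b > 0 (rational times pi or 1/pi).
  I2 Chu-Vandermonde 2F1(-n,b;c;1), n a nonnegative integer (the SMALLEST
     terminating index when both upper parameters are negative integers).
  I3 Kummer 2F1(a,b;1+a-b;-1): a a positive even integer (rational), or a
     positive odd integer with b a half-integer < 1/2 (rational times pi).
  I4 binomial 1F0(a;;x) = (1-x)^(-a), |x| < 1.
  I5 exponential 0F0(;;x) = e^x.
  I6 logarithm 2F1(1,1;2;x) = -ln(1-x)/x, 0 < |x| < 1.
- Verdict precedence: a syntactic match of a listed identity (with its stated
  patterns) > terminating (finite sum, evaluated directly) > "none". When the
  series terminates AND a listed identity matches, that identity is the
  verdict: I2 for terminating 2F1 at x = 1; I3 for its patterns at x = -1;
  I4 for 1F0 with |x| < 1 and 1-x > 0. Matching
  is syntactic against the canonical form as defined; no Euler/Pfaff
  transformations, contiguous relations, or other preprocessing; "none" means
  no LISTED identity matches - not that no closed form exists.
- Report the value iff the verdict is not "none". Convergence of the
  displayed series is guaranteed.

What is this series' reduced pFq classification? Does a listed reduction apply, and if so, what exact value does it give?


At argument -\frac{1}{2}: a 2F1 with upper {\frac{2}{5}, \frac{11}{2}}, lower {2}, scaled by C = -4. Verdict: none (x = -\frac{1}{2}): each listed identity misses the multisets {\frac{2}{5}, \frac{11}{2}} ; {2}.

Structural cue: x = -\frac{1}{2} and striking the common factor k^2 + 1 reduces the term (prefactor -4).
Step ratio: r(k) = -\frac{1}{2} * (k+\frac{2}{5}) (k+\frac{11}{2}) / [(k+2) (k+1)] - rational in k. x = -\frac{1}{2}; t_0 = -4; negate the roots.


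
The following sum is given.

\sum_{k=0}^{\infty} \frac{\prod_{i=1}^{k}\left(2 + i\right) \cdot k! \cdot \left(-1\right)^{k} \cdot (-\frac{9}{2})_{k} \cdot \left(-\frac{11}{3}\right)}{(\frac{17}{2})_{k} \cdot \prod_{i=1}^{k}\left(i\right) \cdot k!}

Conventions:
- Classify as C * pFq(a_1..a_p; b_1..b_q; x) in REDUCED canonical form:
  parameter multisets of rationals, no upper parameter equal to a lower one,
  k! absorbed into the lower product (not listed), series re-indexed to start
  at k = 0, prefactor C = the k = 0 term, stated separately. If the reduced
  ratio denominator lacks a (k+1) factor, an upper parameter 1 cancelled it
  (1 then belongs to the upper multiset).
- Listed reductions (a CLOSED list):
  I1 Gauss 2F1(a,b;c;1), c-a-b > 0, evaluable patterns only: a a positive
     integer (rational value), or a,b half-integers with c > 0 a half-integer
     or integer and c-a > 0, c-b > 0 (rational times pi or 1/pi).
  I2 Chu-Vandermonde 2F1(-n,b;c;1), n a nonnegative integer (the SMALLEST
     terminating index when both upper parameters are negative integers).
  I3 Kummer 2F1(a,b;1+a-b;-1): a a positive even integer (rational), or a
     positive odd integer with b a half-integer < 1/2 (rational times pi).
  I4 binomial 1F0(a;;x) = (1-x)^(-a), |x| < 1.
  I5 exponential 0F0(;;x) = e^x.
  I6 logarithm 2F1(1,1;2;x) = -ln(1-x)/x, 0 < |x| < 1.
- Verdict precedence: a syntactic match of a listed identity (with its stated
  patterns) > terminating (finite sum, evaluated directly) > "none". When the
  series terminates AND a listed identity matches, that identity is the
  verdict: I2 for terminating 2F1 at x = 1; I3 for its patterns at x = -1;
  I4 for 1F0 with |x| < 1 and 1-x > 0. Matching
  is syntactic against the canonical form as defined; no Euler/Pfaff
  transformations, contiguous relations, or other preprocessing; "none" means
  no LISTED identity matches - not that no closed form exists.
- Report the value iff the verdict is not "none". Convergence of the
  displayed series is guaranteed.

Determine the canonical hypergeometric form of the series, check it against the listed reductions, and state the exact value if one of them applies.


This is -\frac{11}{3} * 2F1(-\frac{9}{2}, 3; \frac{17}{2}; -1) in reduced canonical form. Verdict at x = -1: the Kummer evaluation I3 matches (x = -1; c = \frac{17}{2} equals 1+a-b for upper {-\frac{9}{2}, 3}: listed pattern). Its exact value is \left(-\frac{165165}{32768}\right) \cdot \pi.

Key observation: x = -1 and the factorial ratio (prefactor -11/3) (k+a-1)!/(a-1)! is a rising factorial (a)_k.
Adjacent-term ratio: r(k) = -1 * (k-\frac{9}{2}) (k+3) / [(k+\frac{17}{2}) (k+1)] ; factor over Q: parameters, x = -1, and C = -\frac{11}{3}.


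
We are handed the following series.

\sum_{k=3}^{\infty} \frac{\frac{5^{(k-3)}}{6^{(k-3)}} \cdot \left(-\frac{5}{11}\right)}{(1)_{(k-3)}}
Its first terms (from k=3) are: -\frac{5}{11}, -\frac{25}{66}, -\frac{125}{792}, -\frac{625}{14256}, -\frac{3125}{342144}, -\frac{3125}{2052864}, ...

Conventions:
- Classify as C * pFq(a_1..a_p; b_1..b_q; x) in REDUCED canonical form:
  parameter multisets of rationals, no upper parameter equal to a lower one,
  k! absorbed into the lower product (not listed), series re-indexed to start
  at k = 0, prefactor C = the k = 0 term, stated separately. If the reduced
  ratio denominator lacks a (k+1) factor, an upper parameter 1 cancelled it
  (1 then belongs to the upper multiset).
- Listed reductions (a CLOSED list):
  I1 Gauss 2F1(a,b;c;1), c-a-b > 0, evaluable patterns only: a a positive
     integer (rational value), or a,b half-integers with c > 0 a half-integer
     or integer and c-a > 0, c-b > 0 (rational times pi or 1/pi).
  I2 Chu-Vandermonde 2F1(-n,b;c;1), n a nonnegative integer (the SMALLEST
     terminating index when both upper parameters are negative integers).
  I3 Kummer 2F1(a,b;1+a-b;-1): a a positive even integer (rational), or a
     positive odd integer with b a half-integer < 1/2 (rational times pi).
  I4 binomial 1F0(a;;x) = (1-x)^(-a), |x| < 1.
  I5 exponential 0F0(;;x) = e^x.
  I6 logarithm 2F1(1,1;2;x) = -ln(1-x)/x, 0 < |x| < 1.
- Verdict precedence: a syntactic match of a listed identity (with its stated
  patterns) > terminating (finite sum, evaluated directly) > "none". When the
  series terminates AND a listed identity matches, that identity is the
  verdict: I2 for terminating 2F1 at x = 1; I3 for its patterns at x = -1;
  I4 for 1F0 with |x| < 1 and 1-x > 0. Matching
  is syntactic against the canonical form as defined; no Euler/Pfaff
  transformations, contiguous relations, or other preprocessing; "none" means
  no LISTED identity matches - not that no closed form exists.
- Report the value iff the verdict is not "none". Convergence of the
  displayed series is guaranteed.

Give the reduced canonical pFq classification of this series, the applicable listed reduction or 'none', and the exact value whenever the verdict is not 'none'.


With C = -\frac{5}{11}: the canonical form is 0F0(-; -; \frac{5}{6}). Verdict: exponential (I5) applies (the 0F0 exponential series at x = \frac{5}{6}). Hence: \left(-\frac{5}{11}\right) \cdot e^{\frac{5}{6}}.

Structural cue: t_0 = -\frac{5}{11} here, and (1)_k (prefactor -5/11) is k! itself.
Consecutive-term ratio: r(k) = \frac{5}{6} * 1 / [(k+1)] - rational in k. x = \frac{5}{6}; t_0 = -\frac{5}{11}; negate the roots.


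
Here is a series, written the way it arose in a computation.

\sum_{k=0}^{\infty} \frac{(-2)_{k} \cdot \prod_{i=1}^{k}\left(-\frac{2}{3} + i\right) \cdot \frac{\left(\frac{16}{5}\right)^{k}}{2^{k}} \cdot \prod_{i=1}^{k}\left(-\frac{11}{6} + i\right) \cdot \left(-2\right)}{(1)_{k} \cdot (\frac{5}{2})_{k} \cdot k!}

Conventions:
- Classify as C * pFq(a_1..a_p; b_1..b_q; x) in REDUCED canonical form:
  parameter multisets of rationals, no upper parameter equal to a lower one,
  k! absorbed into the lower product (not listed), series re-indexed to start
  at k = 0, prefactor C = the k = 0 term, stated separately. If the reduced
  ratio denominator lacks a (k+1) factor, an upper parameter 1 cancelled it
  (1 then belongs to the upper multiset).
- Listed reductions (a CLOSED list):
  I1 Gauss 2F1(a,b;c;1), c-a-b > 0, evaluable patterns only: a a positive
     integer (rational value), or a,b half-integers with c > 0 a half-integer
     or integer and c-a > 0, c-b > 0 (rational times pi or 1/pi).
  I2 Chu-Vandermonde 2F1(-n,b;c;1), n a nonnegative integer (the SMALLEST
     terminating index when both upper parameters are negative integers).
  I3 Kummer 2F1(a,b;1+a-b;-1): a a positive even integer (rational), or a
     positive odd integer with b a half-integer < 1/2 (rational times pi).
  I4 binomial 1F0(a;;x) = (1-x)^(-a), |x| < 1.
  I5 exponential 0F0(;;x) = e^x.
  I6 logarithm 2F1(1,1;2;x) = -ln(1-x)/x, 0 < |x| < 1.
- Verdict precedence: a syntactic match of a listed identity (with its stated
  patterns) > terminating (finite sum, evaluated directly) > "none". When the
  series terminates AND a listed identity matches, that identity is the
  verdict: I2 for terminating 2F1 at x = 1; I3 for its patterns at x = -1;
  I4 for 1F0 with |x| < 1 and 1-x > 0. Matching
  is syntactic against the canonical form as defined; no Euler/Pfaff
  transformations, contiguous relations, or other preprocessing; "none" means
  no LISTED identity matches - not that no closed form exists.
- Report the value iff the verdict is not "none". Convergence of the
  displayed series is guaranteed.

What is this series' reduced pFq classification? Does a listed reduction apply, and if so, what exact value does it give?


x = \frac{8}{5} here; the reduced form reads 3F2, upper {-2, -\frac{5}{6}, \frac{1}{3}}, lower {1, \frac{5}{2}}, C = -2. Verdict: terminating (-2 upstairs). 3 nonzero terms in all; added directly. Its exact value is -\frac{38174}{14175}.

First insight: with t_0 = -2, the running product (prefactor -2) telescopes to a rising factorial.
Term ratio: r(k) = \frac{8}{5} * (k-2) (k-\frac{5}{6}) (k+\frac{1}{3}) / [(k+1) (k+\frac{5}{2}) (k+1)] ; factor over Q: parameters, x = \frac{8}{5}, and C = -2.


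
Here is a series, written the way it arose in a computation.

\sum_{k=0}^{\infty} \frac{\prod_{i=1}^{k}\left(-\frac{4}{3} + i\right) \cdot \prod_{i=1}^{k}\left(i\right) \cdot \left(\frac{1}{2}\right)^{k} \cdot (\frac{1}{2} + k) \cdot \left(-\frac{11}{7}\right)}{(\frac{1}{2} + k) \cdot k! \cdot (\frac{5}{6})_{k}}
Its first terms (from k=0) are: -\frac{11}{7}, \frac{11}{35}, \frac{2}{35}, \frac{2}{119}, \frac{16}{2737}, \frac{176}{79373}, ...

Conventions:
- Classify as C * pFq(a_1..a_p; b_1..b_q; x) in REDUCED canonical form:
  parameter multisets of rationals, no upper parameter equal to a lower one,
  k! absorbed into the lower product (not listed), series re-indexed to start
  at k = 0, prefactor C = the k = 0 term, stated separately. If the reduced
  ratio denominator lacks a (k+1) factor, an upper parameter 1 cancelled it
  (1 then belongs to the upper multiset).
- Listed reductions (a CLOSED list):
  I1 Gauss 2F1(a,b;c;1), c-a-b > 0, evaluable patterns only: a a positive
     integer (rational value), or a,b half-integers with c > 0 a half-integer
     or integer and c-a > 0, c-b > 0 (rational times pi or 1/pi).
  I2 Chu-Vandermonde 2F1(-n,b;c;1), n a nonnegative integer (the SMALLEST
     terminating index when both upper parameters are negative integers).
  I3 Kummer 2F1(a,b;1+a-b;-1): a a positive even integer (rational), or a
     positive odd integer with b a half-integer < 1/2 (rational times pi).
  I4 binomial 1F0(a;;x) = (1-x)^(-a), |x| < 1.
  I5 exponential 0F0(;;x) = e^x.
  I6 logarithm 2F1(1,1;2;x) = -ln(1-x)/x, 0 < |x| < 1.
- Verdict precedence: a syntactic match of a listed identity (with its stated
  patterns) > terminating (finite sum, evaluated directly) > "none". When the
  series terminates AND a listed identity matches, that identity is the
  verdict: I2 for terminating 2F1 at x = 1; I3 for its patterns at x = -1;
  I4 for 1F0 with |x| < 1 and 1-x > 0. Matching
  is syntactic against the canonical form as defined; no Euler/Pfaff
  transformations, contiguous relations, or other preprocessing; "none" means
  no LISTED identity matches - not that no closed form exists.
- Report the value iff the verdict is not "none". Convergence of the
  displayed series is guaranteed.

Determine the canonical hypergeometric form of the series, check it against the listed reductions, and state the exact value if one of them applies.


Prefactor -\frac{11}{7}, argument \frac{1}{2}: 2F1 with upper {-\frac{1}{3}, 1} over lower {\frac{5}{6}}. Verdict: none. A 2F1 with upper {-\frac{1}{3}, 1} fits none of I1-I6 at x = \frac{1}{2}; the sum runs forever.

The tell: t_0 being -\frac{11}{7}, the running product (prefactor -11/7) telescopes to a rising factorial.
Adjacent-term ratio: r(k) = \frac{1}{2} * (k-\frac{1}{3}) (k+1) / [(k+\frac{5}{6}) (k+1)] - poly over poly, x = \frac{1}{2} from leading terms; C = -\frac{11}{7} at k = 0.
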